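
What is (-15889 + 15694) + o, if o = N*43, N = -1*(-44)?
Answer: 1697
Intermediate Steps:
N = 44
o = 1892 (o = 44*43 = 1892)
(-15889 + 15694) + o = (-15889 + 15694) + 1892 = -195 + 1892 = 1697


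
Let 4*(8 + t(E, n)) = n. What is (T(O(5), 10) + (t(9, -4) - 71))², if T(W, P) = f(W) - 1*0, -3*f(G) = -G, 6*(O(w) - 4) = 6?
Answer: 55225/9 ≈ 6136.1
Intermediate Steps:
t(E, n) = -8 + n/4
O(w) = 5 (O(w) = 4 + (⅙)*6 = 4 + 1 = 5)
f(G) = G/3 (f(G) = -(-1)*G/3 = G/3)
T(W, P) = W/3 (T(W, P) = W/3 - 1*0 = W/3 + 0 = W/3)
(T(O(5), 10) + (t(9, -4) - 71))² = ((⅓)*5 + ((-8 + (¼)*(-4)) - 71))² = (5/3 + ((-8 - 1) - 71))² = (5/3 + (-9 - 71))² = (5/3 - 80)² = (-235/3)² = 55225/9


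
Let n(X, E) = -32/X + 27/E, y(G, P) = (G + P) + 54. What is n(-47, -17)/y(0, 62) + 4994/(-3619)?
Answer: -31047/22372 ≈ -1.3878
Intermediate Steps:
y(G, P) = 54 + G + P
n(-47, -17)/y(0, 62) + 4994/(-3619) = (-32/(-47) + 27/(-17))/(54 + 0 + 62) + 4994/(-3619) = (-32*(-1/47) + 27*(-1/17))/116 + 4994*(-1/3619) = (32/47 - 27/17)*(1/116) - 454/329 = -725/799*1/116 - 454/329 = -25/3196 - 454/329 = -31047/22372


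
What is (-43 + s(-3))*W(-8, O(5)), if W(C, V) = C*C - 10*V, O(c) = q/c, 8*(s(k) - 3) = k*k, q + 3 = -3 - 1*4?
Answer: -6531/2 ≈ -3265.5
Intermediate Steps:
q = -10 (q = -3 + (-3 - 1*4) = -3 + (-3 - 4) = -3 - 7 = -10)
s(k) = 3 + k**2/8 (s(k) = 3 + (k*k)/8 = 3 + k**2/8)
O(c) = -10/c
W(C, V) = C**2 - 10*V
(-43 + s(-3))*W(-8, O(5)) = (-43 + (3 + (1/8)*(-3)**2))*((-8)**2 - (-100)/5) = (-43 + (3 + (1/8)*9))*(64 - (-100)/5) = (-43 + (3 + 9/8))*(64 - 10*(-2)) = (-43 + 33/8)*(64 + 20) = -311/8*84 = -6531/2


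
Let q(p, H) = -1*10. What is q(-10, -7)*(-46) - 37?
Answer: 423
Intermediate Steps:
q(p, H) = -10
q(-10, -7)*(-46) - 37 = -10*(-46) - 37 = 460 - 37 = 423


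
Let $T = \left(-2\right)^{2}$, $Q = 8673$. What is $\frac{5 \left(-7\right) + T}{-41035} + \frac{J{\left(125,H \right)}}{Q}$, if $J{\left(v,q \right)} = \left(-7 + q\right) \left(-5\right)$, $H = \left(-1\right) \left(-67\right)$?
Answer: $- \frac{4013879}{118632185} \approx -0.033835$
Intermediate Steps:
$H = 67$
$J{\left(v,q \right)} = 35 - 5 q$
$T = 4$
$\frac{5 \left(-7\right) + T}{-41035} + \frac{J{\left(125,H \right)}}{Q} = \frac{5 \left(-7\right) + 4}{-41035} + \frac{35 - 335}{8673} = \left(-35 + 4\right) \left(- \frac{1}{41035}\right) + \left(35 - 335\right) \frac{1}{8673} = \left(-31\right) \left(- \frac{1}{41035}\right) - \frac{100}{2891} = \frac{31}{41035} - \frac{100}{2891} = - \frac{4013879}{118632185}$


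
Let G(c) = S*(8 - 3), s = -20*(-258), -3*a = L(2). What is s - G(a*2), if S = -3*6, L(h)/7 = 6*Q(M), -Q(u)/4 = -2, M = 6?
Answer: 5250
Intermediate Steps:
Q(u) = 8 (Q(u) = -4*(-2) = 8)
L(h) = 336 (L(h) = 7*(6*8) = 7*48 = 336)
S = -18
a = -112 (a = -⅓*336 = -112)
s = 5160
G(c) = -90 (G(c) = -18*(8 - 3) = -18*5 = -90)
s - G(a*2) = 5160 - 1*(-90) = 5160 + 90 = 5250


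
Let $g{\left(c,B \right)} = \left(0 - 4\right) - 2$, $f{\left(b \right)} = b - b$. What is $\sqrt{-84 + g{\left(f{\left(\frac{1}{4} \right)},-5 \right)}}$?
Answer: $3 i \sqrt{10} \approx 9.4868 i$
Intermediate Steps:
$f{\left(b \right)} = 0$
$g{\left(c,B \right)} = -6$ ($g{\left(c,B \right)} = -4 - 2 = -6$)
$\sqrt{-84 + g{\left(f{\left(\frac{1}{4} \right)},-5 \right)}} = \sqrt{-84 - 6} = \sqrt{-90} = 3 i \sqrt{10}$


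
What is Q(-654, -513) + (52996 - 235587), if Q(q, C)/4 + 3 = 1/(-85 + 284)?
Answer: -36337993/199 ≈ -1.8260e+5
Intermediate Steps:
Q(q, C) = -2384/199 (Q(q, C) = -12 + 4/(-85 + 284) = -12 + 4/199 = -2384/199)
Q(-654, -513) + (52996 - 235587) = -2384/199 + (52996 - 235587) = -2384/199 - 182591 = -36337993/199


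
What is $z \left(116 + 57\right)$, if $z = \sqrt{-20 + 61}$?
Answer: $173 \sqrt{41} \approx 1107.7$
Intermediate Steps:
$z = \sqrt{41} \approx 6.4031$
$z \left(116 + 57\right) = \sqrt{41} \left(116 + 57\right) = \sqrt{41} \cdot 173 = 173 \sqrt{41}$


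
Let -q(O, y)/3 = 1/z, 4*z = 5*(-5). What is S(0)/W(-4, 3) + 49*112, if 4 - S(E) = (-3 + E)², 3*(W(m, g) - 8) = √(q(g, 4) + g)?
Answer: 26180248/4771 + 25*√87/4771 ≈ 5487.4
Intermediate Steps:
z = -25/4 (z = (5*(-5))/4 = (¼)*(-25) = -25/4 ≈ -6.2500)
q(O, y) = 12/25 (q(O, y) = -3/(-25/4) = -3*(-4/25) = 12/25)
W(m, g) = 8 + √(12/25 + g)/3
S(E) = 4 - (-3 + E)²
S(0)/W(-4, 3) + 49*112 = (4 - (-3 + 0)²)/(8 + √(12 + 25*3)/15) + 49*112 = (4 - 1*(-3)²)/(8 + √(12 + 75)/15) + 5488 = (4 - 1*9)/(8 + √87/15) + 5488 = (4 - 9)/(8 + √87/15) + 5488 = -5/(8 + √87/15) + 5488 = 5488 - 5/(8 + √87/15)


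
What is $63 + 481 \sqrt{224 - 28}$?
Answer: $6797$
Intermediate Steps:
$63 + 481 \sqrt{224 - 28} = 63 + 481 \sqrt{196} = 63 + 481 \cdot 14 = 63 + 6734 = 6797$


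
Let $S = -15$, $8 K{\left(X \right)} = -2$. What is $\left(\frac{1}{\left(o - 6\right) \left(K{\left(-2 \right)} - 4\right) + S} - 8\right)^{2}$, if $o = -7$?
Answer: $\frac{1648656}{25921} \approx 63.603$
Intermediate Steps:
$K{\left(X \right)} = - \frac{1}{4}$ ($K{\left(X \right)} = \frac{1}{8} \left(-2\right) = - \frac{1}{4}$)
$\left(\frac{1}{\left(o - 6\right) \left(K{\left(-2 \right)} - 4\right) + S} - 8\right)^{2} = \left(\frac{1}{\left(-7 - 6\right) \left(- \frac{1}{4} - 4\right) - 15} - 8\right)^{2} = \left(\frac{1}{\left(-13\right) \left(- \frac{17}{4}\right) - 15} - 8\right)^{2} = \left(\frac{1}{\frac{221}{4} - 15} - 8\right)^{2} = \left(\frac{1}{\frac{161}{4}} - 8\right)^{2} = \left(\frac{4}{161} - 8\right)^{2} = \left(- \frac{1284}{161}\right)^{2} = \frac{1648656}{25921}$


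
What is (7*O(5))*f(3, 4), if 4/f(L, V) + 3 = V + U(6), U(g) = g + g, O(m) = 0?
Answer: 0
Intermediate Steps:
U(g) = 2*g
f(L, V) = 4/(9 + V) (f(L, V) = 4/(-3 + (V + 2*6)) = 4/(-3 + (V + 12)) = 4/(-3 + (12 + V)) = 4/(9 + V))
(7*O(5))*f(3, 4) = (7*0)*(4/(9 + 4)) = 0*(4/13) = 0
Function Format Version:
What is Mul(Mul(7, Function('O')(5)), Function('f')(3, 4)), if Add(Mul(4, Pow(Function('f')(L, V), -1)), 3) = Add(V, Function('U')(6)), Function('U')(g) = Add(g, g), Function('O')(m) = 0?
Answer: 0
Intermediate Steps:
Function('U')(g) = Mul(2, g)
Function('f')(L, V) = Mul(4, Pow(Add(9, V), -1)) (Function('f')(L, V) = Mul(4, Pow(Add(-3, Add(V, Mul(2, 6))), -1)) = Mul(4, Pow(Add(-3, Add(V, 12)), -1)) = Mul(4, Pow(Add(-3, Add(12, V)), -1)) = Mul(4, Pow(Add(9, V), -1)))
Mul(Mul(7, Function('O')(5)), Function('f')(3, 4)) = Mul(Mul(7, 0), Mul(4, Pow(Add(9, 4), -1))) = Mul(0, Mul(4, Pow(13, -1))) = Mul(0, Mul(4, Rational(1, 13))) = Mul(0, Rational(4, 13)) = 0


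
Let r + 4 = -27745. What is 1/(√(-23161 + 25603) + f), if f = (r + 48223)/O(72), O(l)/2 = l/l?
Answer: 10237/104793727 - √2442/104793727 ≈ 9.7216e-5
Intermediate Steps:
r = -27749 (r = -4 - 27745 = -27749)
O(l) = 2 (O(l) = 2*(l/l) = 2*1 = 2)
f = 10237 (f = (-27749 + 48223)/2 = 20474*(½) = 10237)
1/(√(-23161 + 25603) + f) = 1/(√(-23161 + 25603) + 10237) = 1/(√2442 + 10237) = 1/(10237 + √2442)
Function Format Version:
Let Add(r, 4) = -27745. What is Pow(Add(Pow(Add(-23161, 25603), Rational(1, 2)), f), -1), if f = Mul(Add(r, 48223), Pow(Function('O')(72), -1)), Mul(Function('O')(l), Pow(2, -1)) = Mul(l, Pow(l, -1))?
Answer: Add(Rational(10237, 104793727), Mul(Rational(-1, 104793727), Pow(2442, Rational(1, 2)))) ≈ 9.7216e-5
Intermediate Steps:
r = -27749 (r = Add(-4, -27745) = -27749)
Function('O')(l) = 2 (Function('O')(l) = Mul(2, Mul(l, Pow(l, -1))) = Mul(2, 1) = 2)
f = 10237 (f = Mul(Add(-27749, 48223), Pow(2, -1)) = Mul(20474, Rational(1, 2)) = 10237)
Pow(Add(Pow(Add(-23161, 25603), Rational(1, 2)), f), -1) = Pow(Add(Pow(Add(-23161, 25603), Rational(1, 2)), 10237), -1) = Pow(Add(Pow(2442, Rational(1, 2)), 10237), -1) = Pow(Add(10237, Pow(2442, Rational(1, 2))), -1)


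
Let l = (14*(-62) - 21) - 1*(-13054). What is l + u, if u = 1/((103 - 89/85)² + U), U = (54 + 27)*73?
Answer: 1433292241090/117820981 ≈ 12165.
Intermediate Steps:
U = 5913 (U = 81*73 = 5913)
l = 12165 (l = (-868 - 21) + 13054 = -889 + 13054 = 12165)
u = 7225/117820981 (u = 1/((103 - 89/85)² + 5913) = 1/((8666/85)² + 5913) = 1/(75099556/7225 + 5913) = 1/(117820981/7225) = 7225/117820981 ≈ 6.1322e-5)
l + u = 12165 + 7225/117820981 = 1433292241090/117820981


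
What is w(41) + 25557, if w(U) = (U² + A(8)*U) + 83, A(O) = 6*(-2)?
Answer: 26829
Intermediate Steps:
A(O) = -12
w(U) = 83 + U² - 12*U (w(U) = (U² - 12*U) + 83 = 83 + U² - 12*U)
w(41) + 25557 = (83 + 41² - 12*41) + 25557 = (83 + 1681 - 492) + 25557 = 1272 + 25557 = 26829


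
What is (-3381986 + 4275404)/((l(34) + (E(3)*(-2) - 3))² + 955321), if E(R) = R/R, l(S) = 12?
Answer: 446709/477685 ≈ 0.93515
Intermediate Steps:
E(R) = 1
(-3381986 + 4275404)/((l(34) + (E(3)*(-2) - 3))² + 955321) = (-3381986 + 4275404)/((12 + (1*(-2) - 3))² + 955321) = 893418/((12 + (-2 - 3))² + 955321) = 893418/((12 - 5)² + 955321) = 893418/(7² + 955321) = 893418/(49 + 955321) = 893418/955370 = 893418*(1/955370) = 446709/477685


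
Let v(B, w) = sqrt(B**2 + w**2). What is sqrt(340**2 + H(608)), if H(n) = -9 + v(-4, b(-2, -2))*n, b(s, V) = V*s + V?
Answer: sqrt(115591 + 1216*sqrt(5)) ≈ 343.96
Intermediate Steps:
b(s, V) = V + V*s
H(n) = -9 + 2*n*sqrt(5) (H(n) = -9 + sqrt((-4)**2 + (-2*(1 - 2))**2)*n = -9 + sqrt(16 + (-2*(-1))**2)*n = -9 + sqrt(16 + 2**2)*n = -9 + sqrt(16 + 4)*n = -9 + sqrt(20)*n = -9 + (2*sqrt(5))*n = -9 + 2*n*sqrt(5))
sqrt(340**2 + H(608)) = sqrt(340**2 + (-9 + 2*608*sqrt(5))) = sqrt(115600 + (-9 + 1216*sqrt(5))) = sqrt(115591 + 1216*sqrt(5))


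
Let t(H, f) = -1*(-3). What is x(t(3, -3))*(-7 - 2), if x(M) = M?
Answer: -27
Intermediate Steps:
t(H, f) = 3
x(t(3, -3))*(-7 - 2) = 3*(-7 - 2) = 3*(-9) = -27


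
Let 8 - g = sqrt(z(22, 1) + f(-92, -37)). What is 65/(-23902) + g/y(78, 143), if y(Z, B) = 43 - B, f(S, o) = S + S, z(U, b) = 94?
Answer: -49429/597550 + 3*I*sqrt(10)/100 ≈ -0.082719 + 0.094868*I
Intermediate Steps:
f(S, o) = 2*S
g = 8 - 3*I*sqrt(10) (g = 8 - sqrt(94 + 2*(-92)) = 8 - sqrt(94 - 184) = 8 - sqrt(-90) = 8 - 3*I*sqrt(10) ≈ 8.0 - 9.4868*I)
65/(-23902) + g/y(78, 143) = 65/(-23902) + (8 - 3*I*sqrt(10))/(43 - 1*143) = 65*(-1/23902) + (8 - 3*I*sqrt(10))/(43 - 143) = -65/23902 + (8 - 3*I*sqrt(10))/(-100) = -65/23902 + (8 - 3*I*sqrt(10))*(-1/100) = -65/23902 + (-2/25 + 3*I*sqrt(10)/100) = -49429/597550 + 3*I*sqrt(10)/100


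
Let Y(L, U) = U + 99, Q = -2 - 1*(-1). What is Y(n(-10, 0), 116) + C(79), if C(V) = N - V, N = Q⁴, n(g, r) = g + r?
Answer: 137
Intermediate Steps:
Q = -1 (Q = -2 + 1 = -1)
N = 1 (N = (-1)⁴ = 1)
C(V) = 1 - V
Y(L, U) = 99 + U
Y(n(-10, 0), 116) + C(79) = (99 + 116) + (1 - 1*79) = 215 + (1 - 79) = 215 - 78 = 137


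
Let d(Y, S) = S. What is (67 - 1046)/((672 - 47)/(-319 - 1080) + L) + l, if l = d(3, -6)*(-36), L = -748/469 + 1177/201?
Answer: -305408667/7507630 ≈ -40.680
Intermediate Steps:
L = 5995/1407 (L = -748*1/469 + 1177*(1/201) = -748/469 + 1177/201 = 5995/1407 ≈ 4.2608)
l = 216 (l = -6*(-36) = 216)
(67 - 1046)/((672 - 47)/(-319 - 1080) + L) + l = (67 - 1046)/((672 - 47)/(-319 - 1080) + 5995/1407) + 216 = -979/(625/(-1399) + 5995/1407) + 216 = -979/(625*(-1/1399) + 5995/1407) + 216 = -979/(-625/1399 + 5995/1407) + 216 = -979/7507630/1968393 + 216 = -979*1968393/7507630 + 216 = -1927056747/7507630 + 216 = -305408667/7507630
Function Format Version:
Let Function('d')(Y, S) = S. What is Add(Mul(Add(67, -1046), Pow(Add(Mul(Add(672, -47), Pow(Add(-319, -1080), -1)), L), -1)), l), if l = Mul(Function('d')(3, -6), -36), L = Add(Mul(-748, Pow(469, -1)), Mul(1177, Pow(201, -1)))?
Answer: Rational(-305408667, 7507630) ≈ -40.680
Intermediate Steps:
L = Rational(5995, 1407) (L = Add(Mul(-748, Rational(1, 469)), Mul(1177, Rational(1, 201))) = Add(Rational(-748, 469), Rational(1177, 201)) = Rational(5995, 1407) ≈ 4.2608)
l = 216 (l = Mul(-6, -36) = 216)
Add(Mul(Add(67, -1046), Pow(Add(Mul(Add(672, -47), Pow(Add(-319, -1080), -1)), L), -1)), l) = Add(Mul(Add(67, -1046), Pow(Add(Mul(Add(672, -47), Pow(Add(-319, -1080), -1)), Rational(5995, 1407)), -1)), 216) = Add(Mul(-979, Pow(Add(Mul(625, Pow(-1399, -1)), Rational(5995, 1407)), -1)), 216) = Add(Mul(-979, Pow(Add(Mul(625, Rational(-1, 1399)), Rational(5995, 1407)), -1)), 216) = Add(Mul(-979, Pow(Add(Rational(-625, 1399), Rational(5995, 1407)), -1)), 216) = Add(Mul(-979, Pow(Rational(7507630, 1968393), -1)), 216) = Add(Mul(-979, Rational(1968393, 7507630)), 216) = Add(Rational(-1927056747, 7507630), 216) = Rational(-305408667, 7507630)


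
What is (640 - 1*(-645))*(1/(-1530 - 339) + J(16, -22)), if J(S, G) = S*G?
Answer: -845387365/1869 ≈ -4.5232e+5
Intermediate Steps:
J(S, G) = G*S
(640 - 1*(-645))*(1/(-1530 - 339) + J(16, -22)) = (640 - 1*(-645))*(1/(-1530 - 339) - 22*16) = (640 + 645)*(1/(-1869) - 352) = 1285*(-1/1869 - 352) = 1285*(-657889/1869) = -845387365/1869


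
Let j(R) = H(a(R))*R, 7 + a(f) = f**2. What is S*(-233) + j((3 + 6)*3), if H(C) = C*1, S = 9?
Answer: 17397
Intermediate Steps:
a(f) = -7 + f**2
H(C) = C
j(R) = R*(-7 + R**2) (j(R) = (-7 + R**2)*R = R*(-7 + R**2))
S*(-233) + j((3 + 6)*3) = 9*(-233) + ((3 + 6)*3)*(-7 + ((3 + 6)*3)**2) = -2097 + (9*3)*(-7 + (9*3)**2) = -2097 + 27*(-7 + 27**2) = -2097 + 27*(-7 + 729) = -2097 + 27*722 = -2097 + 19494 = 17397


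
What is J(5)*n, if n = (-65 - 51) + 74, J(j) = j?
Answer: -210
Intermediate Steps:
n = -42 (n = -116 + 74 = -42)
J(5)*n = 5*(-42) = -210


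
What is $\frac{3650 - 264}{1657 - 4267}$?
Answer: $- \frac{1693}{1305} \approx -1.2973$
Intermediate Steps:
$\frac{3650 - 264}{1657 - 4267} = \frac{3386}{-2610} = 3386 \left(- \frac{1}{2610}\right) = - \frac{1693}{1305}$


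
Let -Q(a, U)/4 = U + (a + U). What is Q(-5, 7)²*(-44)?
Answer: -57024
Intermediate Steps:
Q(a, U) = -8*U - 4*a (Q(a, U) = -4*(U + (a + U)) = -4*(U + (U + a)) = -4*(a + 2*U) = -8*U - 4*a)
Q(-5, 7)²*(-44) = (-8*7 - 4*(-5))²*(-44) = (-56 + 20)²*(-44) = (-36)²*(-44) = 1296*(-44) = -57024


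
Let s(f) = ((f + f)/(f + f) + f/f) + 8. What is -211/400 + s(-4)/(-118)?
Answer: -14449/23600 ≈ -0.61225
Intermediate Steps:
s(f) = 10 (s(f) = ((2*f)/((2*f)) + 1) + 8 = ((2*f)*(1/(2*f)) + 1) + 8 = (1 + 1) + 8 = 2 + 8 = 10)
-211/400 + s(-4)/(-118) = -211/400 + 10/(-118) = -211*1/400 + 10*(-1/118) = -211/400 - 5/59 = -14449/23600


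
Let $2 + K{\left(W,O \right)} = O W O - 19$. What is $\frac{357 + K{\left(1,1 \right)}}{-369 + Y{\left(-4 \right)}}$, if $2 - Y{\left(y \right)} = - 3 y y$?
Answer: $- \frac{337}{319} \approx -1.0564$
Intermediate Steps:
$Y{\left(y \right)} = 2 + 3 y^{2}$ ($Y{\left(y \right)} = 2 - - 3 y y = 2 - - 3 y^{2} = 2 + 3 y^{2}$)
$K{\left(W,O \right)} = -21 + W O^{2}$ ($K{\left(W,O \right)} = -2 + \left(O W O - 19\right) = -2 + \left(W O^{2} - 19\right) = -2 + \left(-19 + W O^{2}\right) = -21 + W O^{2}$)
$\frac{357 + K{\left(1,1 \right)}}{-369 + Y{\left(-4 \right)}} = \frac{357 - \left(21 - 1^{2}\right)}{-369 + \left(2 + 3 \left(-4\right)^{2}\right)} = \frac{357 + \left(-21 + 1 \cdot 1\right)}{-369 + \left(2 + 3 \cdot 16\right)} = \frac{357 + \left(-21 + 1\right)}{-369 + \left(2 + 48\right)} = \frac{357 - 20}{-369 + 50} = \frac{337}{-319} = 337 \left(- \frac{1}{319}\right) = - \frac{337}{319}$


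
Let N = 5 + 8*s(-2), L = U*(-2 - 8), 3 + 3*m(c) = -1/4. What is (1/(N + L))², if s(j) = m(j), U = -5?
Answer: 9/19321 ≈ 0.00046581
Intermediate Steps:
m(c) = -13/12 (m(c) = -1 + (-1/4)/3 = -1 + (-1*¼)/3 = -1 + (⅓)*(-¼) = -1 - 1/12 = -13/12)
s(j) = -13/12
L = 50 (L = -5*(-2 - 8) = -5*(-10) = 50)
N = -11/3 (N = 5 + 8*(-13/12) = 5 - 26/3 = -11/3 ≈ -3.6667)
(1/(N + L))² = (1/(-11/3 + 50))² = (1/(139/3))² = (3/139)² = 9/19321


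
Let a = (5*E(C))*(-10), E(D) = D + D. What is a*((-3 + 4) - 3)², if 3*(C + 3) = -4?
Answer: 5200/3 ≈ 1733.3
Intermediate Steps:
C = -13/3 (C = -3 + (⅓)*(-4) = -3 - 4/3 = -13/3 ≈ -4.3333)
E(D) = 2*D
a = 1300/3 (a = (5*(2*(-13/3)))*(-10) = (5*(-26/3))*(-10) = -130/3*(-10) = 1300/3 ≈ 433.33)
a*((-3 + 4) - 3)² = 1300*((-3 + 4) - 3)²/3 = 1300*(1 - 3)²/3 = (1300/3)*(-2)² = (1300/3)*4 = 5200/3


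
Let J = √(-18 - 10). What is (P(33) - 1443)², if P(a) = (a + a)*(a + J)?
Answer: 418257 + 194040*I*√7 ≈ 4.1826e+5 + 5.1338e+5*I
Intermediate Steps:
J = 2*I*√7 (J = √(-28) = 2*I*√7 ≈ 5.2915*I)
P(a) = 2*a*(a + 2*I*√7) (P(a) = (a + a)*(a + 2*I*√7) = (2*a)*(a + 2*I*√7) = 2*a*(a + 2*I*√7))
(P(33) - 1443)² = (2*33*(33 + 2*I*√7) - 1443)² = ((2178 + 132*I*√7) - 1443)² = (735 + 132*I*√7)²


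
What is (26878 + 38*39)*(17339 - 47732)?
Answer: -861945480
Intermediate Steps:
(26878 + 38*39)*(17339 - 47732) = (26878 + 1482)*(-30393) = 28360*(-30393) = -861945480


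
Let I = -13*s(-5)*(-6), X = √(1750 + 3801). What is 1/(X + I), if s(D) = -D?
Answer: 30/11273 - √5551/146549 ≈ 0.0021528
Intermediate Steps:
X = √5551 ≈ 74.505
I = 390 (I = -(-13)*(-5)*(-6) = -13*5*(-6) = -65*(-6) = 390)
1/(X + I) = 1/(√5551 + 390) = 1/(390 + √5551)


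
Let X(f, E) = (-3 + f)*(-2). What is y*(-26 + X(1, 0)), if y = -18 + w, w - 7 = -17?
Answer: 616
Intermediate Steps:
w = -10 (w = 7 - 17 = -10)
y = -28 (y = -18 - 10 = -28)
X(f, E) = 6 - 2*f
y*(-26 + X(1, 0)) = -28*(-26 + (6 - 2*1)) = -28*(-26 + (6 - 2)) = -28*(-26 + 4) = -28*(-22) = 616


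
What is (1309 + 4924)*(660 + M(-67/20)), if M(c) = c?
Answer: 81857989/20 ≈ 4.0929e+6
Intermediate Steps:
(1309 + 4924)*(660 + M(-67/20)) = (1309 + 4924)*(660 - 67/20) = 6233*(660 - 67*1/20) = 6233*(660 - 67/20) = 6233*(13133/20) = 81857989/20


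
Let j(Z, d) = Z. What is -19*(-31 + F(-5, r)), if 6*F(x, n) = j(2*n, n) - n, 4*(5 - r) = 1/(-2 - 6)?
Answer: 110029/192 ≈ 573.07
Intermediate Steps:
r = 161/32 (r = 5 - 1/(4*(-2 - 6)) = 5 - ¼/(-8) = 5 - ¼*(-⅛) = 5 + 1/32 = 161/32 ≈ 5.0313)
F(x, n) = n/6 (F(x, n) = (2*n - n)/6 = n/6)
-19*(-31 + F(-5, r)) = -19*(-31 + (⅙)*(161/32)) = -19*(-31 + 161/192) = -19*(-5791/192) = 110029/192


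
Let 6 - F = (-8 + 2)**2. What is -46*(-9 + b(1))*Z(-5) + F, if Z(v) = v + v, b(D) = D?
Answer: -3710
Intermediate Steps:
Z(v) = 2*v
F = -30 (F = 6 - (-8 + 2)**2 = 6 - 1*(-6)**2 = 6 - 1*36 = 6 - 36 = -30)
-46*(-9 + b(1))*Z(-5) + F = -46*(-9 + 1)*2*(-5) - 30 = -(-368)*(-10) - 30 = -46*80 - 30 = -3680 - 30 = -3710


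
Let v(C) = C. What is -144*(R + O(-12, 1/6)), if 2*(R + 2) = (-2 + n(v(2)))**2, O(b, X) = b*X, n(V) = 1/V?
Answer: 414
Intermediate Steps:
O(b, X) = X*b
R = -7/8 (R = -2 + (-2 + 1/2)**2/2 = -2 + (-3/2)**2/2 = -2 + (1/2)*(9/4) = -2 + 9/8 = -7/8 ≈ -0.87500)
-144*(R + O(-12, 1/6)) = -144*(-7/8 - 12/6) = -144*(-7/8 + (1/6)*(-12)) = -144*(-7/8 - 2) = -144*(-23/8) = 414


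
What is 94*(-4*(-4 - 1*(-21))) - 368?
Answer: -6760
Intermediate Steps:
94*(-4*(-4 - 1*(-21))) - 368 = 94*(-4*(-4 + 21)) - 368 = 94*(-4*17) - 368 = 94*(-68) - 368 = -6392 - 368 = -6760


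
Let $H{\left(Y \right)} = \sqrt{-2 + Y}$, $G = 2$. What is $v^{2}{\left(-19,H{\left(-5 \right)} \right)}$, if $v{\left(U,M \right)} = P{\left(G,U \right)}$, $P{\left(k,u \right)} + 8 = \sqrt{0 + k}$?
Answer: $\left(8 - \sqrt{2}\right)^{2} \approx 43.373$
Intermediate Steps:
$P{\left(k,u \right)} = -8 + \sqrt{k}$ ($P{\left(k,u \right)} = -8 + \sqrt{0 + k} = -8 + \sqrt{k}$)
$v{\left(U,M \right)} = -8 + \sqrt{2}$
$v^{2}{\left(-19,H{\left(-5 \right)} \right)} = \left(-8 + \sqrt{2}\right)^{2}$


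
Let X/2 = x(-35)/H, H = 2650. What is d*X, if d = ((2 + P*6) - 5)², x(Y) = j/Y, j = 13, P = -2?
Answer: -117/1855 ≈ -0.063073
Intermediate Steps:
x(Y) = 13/Y
X = -13/46375 (X = 2*((13/(-35))/2650) = 2*((13*(-1/35))*(1/2650)) = 2*(-13/35*1/2650) = 2*(-13/92750) = -13/46375 ≈ -0.00028032)
d = 225 (d = ((2 - 2*6) - 5)² = ((2 - 12) - 5)² = (-10 - 5)² = (-15)² = 225)
d*X = 225*(-13/46375) = -117/1855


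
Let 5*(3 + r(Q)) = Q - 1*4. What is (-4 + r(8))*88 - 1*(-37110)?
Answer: 182822/5 ≈ 36564.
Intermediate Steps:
r(Q) = -19/5 + Q/5 (r(Q) = -3 + (Q - 1*4)/5 = -3 + (Q - 4)/5 = -3 + (-4 + Q)/5 = -3 + (-⅘ + Q/5) = -19/5 + Q/5)
(-4 + r(8))*88 - 1*(-37110) = (-4 + (-19/5 + (⅕)*8))*88 - 1*(-37110) = (-4 + (-19/5 + 8/5))*88 + 37110 = (-4 - 11/5)*88 + 37110 = -31/5*88 + 37110 = -2728/5 + 37110 = 182822/5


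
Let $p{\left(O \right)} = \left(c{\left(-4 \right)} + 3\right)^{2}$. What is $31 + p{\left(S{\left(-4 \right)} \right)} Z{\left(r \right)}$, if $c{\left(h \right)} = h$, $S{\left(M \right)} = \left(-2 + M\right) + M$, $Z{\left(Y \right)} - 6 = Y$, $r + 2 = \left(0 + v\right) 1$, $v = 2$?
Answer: $37$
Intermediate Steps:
$r = 0$ ($r = -2 + \left(0 + 2\right) 1 = -2 + 2 \cdot 1 = -2 + 2 = 0$)
$Z{\left(Y \right)} = 6 + Y$
$S{\left(M \right)} = -2 + 2 M$
$p{\left(O \right)} = 1$ ($p{\left(O \right)} = \left(-4 + 3\right)^{2} = \left(-1\right)^{2} = 1$)
$31 + p{\left(S{\left(-4 \right)} \right)} Z{\left(r \right)} = 31 + 1 \left(6 + 0\right) = 31 + 1 \cdot 6 = 31 + 6 = 37$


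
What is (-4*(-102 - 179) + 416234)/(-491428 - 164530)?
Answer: -208679/327979 ≈ -0.63626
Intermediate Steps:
(-4*(-102 - 179) + 416234)/(-491428 - 164530) = (-4*(-281) + 416234)/(-655958) = (1124 + 416234)*(-1/655958) = 417358*(-1/655958) = -208679/327979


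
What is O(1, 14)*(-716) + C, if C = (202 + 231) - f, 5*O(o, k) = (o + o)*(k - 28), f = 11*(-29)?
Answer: 23808/5 ≈ 4761.6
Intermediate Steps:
f = -319
O(o, k) = 2*o*(-28 + k)/5 (O(o, k) = ((o + o)*(k - 28))/5 = ((2*o)*(-28 + k))/5 = (2*o*(-28 + k))/5 = 2*o*(-28 + k)/5)
C = 752 (C = (202 + 231) - 1*(-319) = 433 + 319 = 752)
O(1, 14)*(-716) + C = ((⅖)*1*(-28 + 14))*(-716) + 752 = ((⅖)*1*(-14))*(-716) + 752 = -28/5*(-716) + 752 = 20048/5 + 752 = 23808/5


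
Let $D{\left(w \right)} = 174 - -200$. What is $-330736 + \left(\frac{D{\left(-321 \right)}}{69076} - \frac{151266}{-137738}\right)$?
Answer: $- \frac{786685204945135}{2378597522} \approx -3.3074 \cdot 10^{5}$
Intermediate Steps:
$D{\left(w \right)} = 374$ ($D{\left(w \right)} = 174 + 200 = 374$)
$-330736 + \left(\frac{D{\left(-321 \right)}}{69076} - \frac{151266}{-137738}\right) = -330736 + \left(\frac{374}{69076} - \frac{151266}{-137738}\right) = -330736 + \left(374 \cdot \frac{1}{69076} - - \frac{75633}{68869}\right) = -330736 + \left(\frac{187}{34538} + \frac{75633}{68869}\right) = -330736 + \frac{2625091057}{2378597522} = - \frac{786685204945135}{2378597522}$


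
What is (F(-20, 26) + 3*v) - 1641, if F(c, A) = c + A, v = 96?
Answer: -1347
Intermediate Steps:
F(c, A) = A + c
(F(-20, 26) + 3*v) - 1641 = ((26 - 20) + 3*96) - 1641 = (6 + 288) - 1641 = 294 - 1641 = -1347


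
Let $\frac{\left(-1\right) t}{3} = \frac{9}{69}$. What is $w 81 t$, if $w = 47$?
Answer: $- \frac{34263}{23} \approx -1489.7$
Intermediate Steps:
$t = - \frac{9}{23}$ ($t = - 3 \cdot \frac{9}{69} = - 3 \cdot 9 \cdot \frac{1}{69} = \left(-3\right) \frac{3}{23} = - \frac{9}{23} \approx -0.3913$)
$w 81 t = 47 \cdot 81 \left(- \frac{9}{23}\right) = 3807 \left(- \frac{9}{23}\right) = - \frac{34263}{23}$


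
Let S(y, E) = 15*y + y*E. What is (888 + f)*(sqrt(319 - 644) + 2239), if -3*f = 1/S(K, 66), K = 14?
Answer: 6763963025/3402 + 15104875*I*sqrt(13)/3402 ≈ 1.9882e+6 + 16009.0*I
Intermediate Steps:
S(y, E) = 15*y + E*y
f = -1/3402 (f = -1/(14*(15 + 66))/3 = -1/(3*(14*81)) = -1/3/1134 = -1/3*1/1134 = -1/3402 ≈ -0.00029394)
(888 + f)*(sqrt(319 - 644) + 2239) = (888 - 1/3402)*(sqrt(319 - 644) + 2239) = 3020975*(sqrt(-325) + 2239)/3402 = 3020975*(5*I*sqrt(13) + 2239)/3402 = 3020975*(2239 + 5*I*sqrt(13))/3402 = 6763963025/3402 + 15104875*I*sqrt(13)/3402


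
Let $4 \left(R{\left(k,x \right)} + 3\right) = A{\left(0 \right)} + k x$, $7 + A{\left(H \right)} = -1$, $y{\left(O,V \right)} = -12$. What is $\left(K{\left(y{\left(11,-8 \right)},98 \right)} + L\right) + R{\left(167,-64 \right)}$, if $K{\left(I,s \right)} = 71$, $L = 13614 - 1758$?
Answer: $9250$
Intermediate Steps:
$L = 11856$
$A{\left(H \right)} = -8$ ($A{\left(H \right)} = -7 - 1 = -8$)
$R{\left(k,x \right)} = -5 + \frac{k x}{4}$ ($R{\left(k,x \right)} = -3 + \frac{-8 + k x}{4} = -3 + \left(-2 + \frac{k x}{4}\right) = -5 + \frac{k x}{4}$)
$\left(K{\left(y{\left(11,-8 \right)},98 \right)} + L\right) + R{\left(167,-64 \right)} = \left(71 + 11856\right) + \left(-5 + \frac{1}{4} \cdot 167 \left(-64\right)\right) = 11927 - 2677 = 9250$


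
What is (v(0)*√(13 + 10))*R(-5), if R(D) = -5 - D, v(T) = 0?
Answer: 0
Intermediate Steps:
(v(0)*√(13 + 10))*R(-5) = (0*√(13 + 10))*(-5 - 1*(-5)) = (0*√23)*(-5 + 5) = 0*0 = 0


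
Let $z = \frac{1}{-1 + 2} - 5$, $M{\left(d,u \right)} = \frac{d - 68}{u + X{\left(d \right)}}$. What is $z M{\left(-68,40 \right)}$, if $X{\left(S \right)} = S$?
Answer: $- \frac{136}{7} \approx -19.429$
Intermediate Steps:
$M{\left(d,u \right)} = \frac{-68 + d}{d + u}$ ($M{\left(d,u \right)} = \frac{d - 68}{u + d} = \frac{-68 + d}{d + u}$)
$z = -4$ ($z = 1^{-1} - 5 = 1 - 5 = -4$)
$z M{\left(-68,40 \right)} = - 4 \frac{-68 - 68}{-68 + 40} = - 4 \frac{1}{-28} \left(-136\right) = - 4 \left(\left(- \frac{1}{28}\right) \left(-136\right)\right) = \left(-4\right) \frac{34}{7} = - \frac{136}{7}$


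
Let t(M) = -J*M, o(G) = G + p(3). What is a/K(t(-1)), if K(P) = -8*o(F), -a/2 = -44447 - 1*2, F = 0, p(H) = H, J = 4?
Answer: -44449/12 ≈ -3704.1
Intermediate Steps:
o(G) = 3 + G (o(G) = G + 3 = 3 + G)
t(M) = -4*M
a = 88898 (a = -2*(-44447 - 1*2) = -2*(-44447 - 2) = -2*(-44449) = 88898)
K(P) = -24 (K(P) = -8*(3 + 0) = -8*3 = -24)
a/K(t(-1)) = 88898/(-24) = 88898*(-1/24) = -44449/12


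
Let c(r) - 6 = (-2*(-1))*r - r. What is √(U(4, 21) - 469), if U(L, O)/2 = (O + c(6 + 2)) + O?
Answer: I*√357 ≈ 18.894*I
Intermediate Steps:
c(r) = 6 + r (c(r) = 6 + ((-2*(-1))*r - r) = 6 + (2*r - r) = 6 + r)
U(L, O) = 28 + 4*O (U(L, O) = 2*((O + (6 + (6 + 2))) + O) = 2*((O + (6 + 8)) + O) = 2*((O + 14) + O) = 2*((14 + O) + O) = 2*(14 + 2*O) = 28 + 4*O)
√(U(4, 21) - 469) = √((28 + 4*21) - 469) = √((28 + 84) - 469) = √(112 - 469) = √(-357) = I*√357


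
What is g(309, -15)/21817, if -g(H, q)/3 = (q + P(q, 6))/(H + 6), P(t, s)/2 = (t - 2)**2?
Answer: -563/2290785 ≈ -0.00024577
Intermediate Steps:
P(t, s) = 2*(-2 + t)**2 (P(t, s) = 2*(t - 2)**2 = 2*(-2 + t)**2)
g(H, q) = -3*(q + 2*(-2 + q)**2)/(6 + H) (g(H, q) = -3*(q + 2*(-2 + q)**2)/(H + 6) = -3*(q + 2*(-2 + q)**2)/(6 + H))
g(309, -15)/21817 = (3*(-8 - 2*(-15)**2 + 7*(-15))/(6 + 309))/21817 = (3*(-8 - 2*225 - 105)/315)*(1/21817) = (3*(1/315)*(-8 - 450 - 105))*(1/21817) = (3*(1/315)*(-563))*(1/21817) = -563/105*1/21817 = -563/2290785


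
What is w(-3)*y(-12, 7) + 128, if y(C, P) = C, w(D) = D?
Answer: 164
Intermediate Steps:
w(-3)*y(-12, 7) + 128 = -3*(-12) + 128 = 36 + 128 = 164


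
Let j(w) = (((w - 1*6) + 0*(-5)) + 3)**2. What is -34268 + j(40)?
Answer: -32899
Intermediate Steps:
j(w) = (-3 + w)**2 (j(w) = (((w - 6) + 0) + 3)**2 = (((-6 + w) + 0) + 3)**2 = ((-6 + w) + 3)**2 = (-3 + w)**2)
-34268 + j(40) = -34268 + (-3 + 40)**2 = -34268 + 37**2 = -34268 + 1369 = -32899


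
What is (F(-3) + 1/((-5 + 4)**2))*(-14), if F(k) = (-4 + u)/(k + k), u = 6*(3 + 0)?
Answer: 56/3 ≈ 18.667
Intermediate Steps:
u = 18 (u = 6*3 = 18)
F(k) = 7/k (F(k) = (-4 + 18)/(k + k) = 14/((2*k)) = 14*(1/(2*k)) = 7/k)
(F(-3) + 1/((-5 + 4)**2))*(-14) = (7/(-3) + 1/((-5 + 4)**2))*(-14) = (7*(-1/3) + 1/((-1)**2))*(-14) = (-7/3 + 1/1)*(-14) = (-7/3 + 1)*(-14) = -4/3*(-14) = 56/3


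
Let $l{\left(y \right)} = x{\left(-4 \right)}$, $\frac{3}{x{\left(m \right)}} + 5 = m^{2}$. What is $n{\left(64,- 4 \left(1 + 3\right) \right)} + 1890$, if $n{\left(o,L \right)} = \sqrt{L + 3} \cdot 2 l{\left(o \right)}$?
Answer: $1890 + \frac{6 i \sqrt{13}}{11} \approx 1890.0 + 1.9667 i$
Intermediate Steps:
$x{\left(m \right)} = \frac{3}{-5 + m^{2}}$
$l{\left(y \right)} = \frac{3}{11}$ ($l{\left(y \right)} = \frac{3}{-5 + \left(-4\right)^{2}} = \frac{3}{-5 + 16} = \frac{3}{11}$)
$n{\left(o,L \right)} = \frac{6 \sqrt{3 + L}}{11}$ ($n{\left(o,L \right)} = \sqrt{L + 3} \cdot 2 \cdot \frac{3}{11} = \sqrt{3 + L} 2 \cdot \frac{3}{11} = 2 \sqrt{3 + L} \frac{3}{11} = \frac{6 \sqrt{3 + L}}{11}$)
$n{\left(64,- 4 \left(1 + 3\right) \right)} + 1890 = \frac{6 \sqrt{3 - 4 \left(1 + 3\right)}}{11} + 1890 = \frac{6 \sqrt{3 - 16}}{11} + 1890 = \frac{6 \sqrt{-13}}{11} + 1890 = \frac{6 i \sqrt{13}}{11} + 1890 = 1890 + \frac{6 i \sqrt{13}}{11}$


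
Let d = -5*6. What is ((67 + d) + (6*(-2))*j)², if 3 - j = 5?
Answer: 3721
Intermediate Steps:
j = -2 (j = 3 - 1*5 = 3 - 5 = -2)
d = -30
((67 + d) + (6*(-2))*j)² = ((67 - 30) + (6*(-2))*(-2))² = (37 - 12*(-2))² = (37 + 24)² = 61² = 3721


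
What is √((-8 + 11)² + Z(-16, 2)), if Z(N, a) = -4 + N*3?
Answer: I*√43 ≈ 6.5574*I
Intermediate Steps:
Z(N, a) = -4 + 3*N
√((-8 + 11)² + Z(-16, 2)) = √((-8 + 11)² + (-4 + 3*(-16))) = √(3² + (-4 - 48)) = √(9 - 52) = √(-43) = I*√43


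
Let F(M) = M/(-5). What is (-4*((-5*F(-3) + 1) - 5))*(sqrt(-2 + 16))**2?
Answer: 392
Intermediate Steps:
F(M) = -M/5 (F(M) = M*(-1/5) = -M/5)
(-4*((-5*F(-3) + 1) - 5))*(sqrt(-2 + 16))**2 = (-4*((-(-1)*(-3) + 1) - 5))*(sqrt(-2 + 16))**2 = (-4*((-5*3/5 + 1) - 5))*(sqrt(14))**2 = -4*((-3 + 1) - 5)*14 = -4*(-2 - 5)*14 = -4*(-7)*14 = 28*14 = 392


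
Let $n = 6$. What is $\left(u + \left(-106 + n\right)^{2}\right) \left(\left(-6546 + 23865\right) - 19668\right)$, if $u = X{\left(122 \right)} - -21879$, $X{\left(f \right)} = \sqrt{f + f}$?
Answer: $-74883771 - 4698 \sqrt{61} \approx -7.492 \cdot 10^{7}$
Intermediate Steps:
$X{\left(f \right)} = \sqrt{2} \sqrt{f}$ ($X{\left(f \right)} = \sqrt{2 f} = \sqrt{2} \sqrt{f}$)
$u = 21879 + 2 \sqrt{61}$ ($u = \sqrt{2} \sqrt{122} - -21879 = 2 \sqrt{61} + 21879 = 21879 + 2 \sqrt{61} \approx 21895.0$)
$\left(u + \left(-106 + n\right)^{2}\right) \left(\left(-6546 + 23865\right) - 19668\right) = \left(\left(21879 + 2 \sqrt{61}\right) + \left(-106 + 6\right)^{2}\right) \left(\left(-6546 + 23865\right) - 19668\right) = \left(\left(21879 + 2 \sqrt{61}\right) + \left(-100\right)^{2}\right) \left(17319 - 19668\right) = \left(\left(21879 + 2 \sqrt{61}\right) + 10000\right) \left(-2349\right) = \left(31879 + 2 \sqrt{61}\right) \left(-2349\right) = -74883771 - 4698 \sqrt{61}$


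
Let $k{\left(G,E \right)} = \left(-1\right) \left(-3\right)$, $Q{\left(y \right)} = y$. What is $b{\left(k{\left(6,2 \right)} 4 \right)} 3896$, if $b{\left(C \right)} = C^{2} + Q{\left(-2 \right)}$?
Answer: $553232$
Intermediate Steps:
$k{\left(G,E \right)} = 3$
$b{\left(C \right)} = -2 + C^{2}$ ($b{\left(C \right)} = C^{2} - 2 = -2 + C^{2}$)
$b{\left(k{\left(6,2 \right)} 4 \right)} 3896 = \left(-2 + \left(3 \cdot 4\right)^{2}\right) 3896 = \left(-2 + 12^{2}\right) 3896 = \left(-2 + 144\right) 3896 = 142 \cdot 3896 = 553232$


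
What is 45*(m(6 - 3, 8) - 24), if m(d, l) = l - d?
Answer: -855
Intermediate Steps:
45*(m(6 - 3, 8) - 24) = 45*((8 - (6 - 3)) - 24) = 45*((8 - 1*3) - 24) = 45*((8 - 3) - 24) = 45*(5 - 24) = 45*(-19) = -855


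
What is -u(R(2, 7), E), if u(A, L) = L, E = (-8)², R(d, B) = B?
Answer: -64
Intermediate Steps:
E = 64
-u(R(2, 7), E) = -1*64 = -64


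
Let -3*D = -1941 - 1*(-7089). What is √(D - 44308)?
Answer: 2*I*√11506 ≈ 214.53*I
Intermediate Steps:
D = -1716 (D = -(-1941 - 1*(-7089))/3 = -(-1941 + 7089)/3 = -⅓*5148 = -1716)
√(D - 44308) = √(-1716 - 44308) = √(-46024) = 2*I*√11506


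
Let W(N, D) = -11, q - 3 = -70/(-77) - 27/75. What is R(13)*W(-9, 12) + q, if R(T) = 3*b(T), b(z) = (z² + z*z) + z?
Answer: -3184349/275 ≈ -11579.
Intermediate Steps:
q = 976/275 (q = 3 + (-70/(-77) - 27/75) = 3 + (-70*(-1/77) - 27*1/75) = 3 + (10/11 - 9/25) = 3 + 151/275 = 976/275 ≈ 3.5491)
b(z) = z + 2*z² (b(z) = (z² + z²) + z = 2*z² + z = z + 2*z²)
R(T) = 3*T*(1 + 2*T) (R(T) = 3*(T*(1 + 2*T)) = 3*T*(1 + 2*T))
R(13)*W(-9, 12) + q = (3*13*(1 + 2*13))*(-11) + 976/275 = (3*13*(1 + 26))*(-11) + 976/275 = (3*13*27)*(-11) + 976/275 = 1053*(-11) + 976/275 = -11583 + 976/275 = -3184349/275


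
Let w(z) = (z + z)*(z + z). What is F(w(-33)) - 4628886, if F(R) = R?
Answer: -4624530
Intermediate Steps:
w(z) = 4*z² (w(z) = (2*z)*(2*z) = 4*z²)
F(w(-33)) - 4628886 = 4*(-33)² - 4628886 = 4*1089 - 4628886 = 4356 - 4628886 = -4624530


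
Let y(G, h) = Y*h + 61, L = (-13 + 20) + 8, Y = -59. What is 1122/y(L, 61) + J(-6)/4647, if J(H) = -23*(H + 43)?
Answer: -4112386/8220543 ≈ -0.50026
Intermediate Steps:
L = 15 (L = 7 + 8 = 15)
y(G, h) = 61 - 59*h (y(G, h) = -59*h + 61 = 61 - 59*h)
J(H) = -989 - 23*H (J(H) = -23*(43 + H) = -989 - 23*H)
1122/y(L, 61) + J(-6)/4647 = 1122/(61 - 59*61) + (-989 - 23*(-6))/4647 = 1122/(61 - 3599) + (-989 + 138)*(1/4647) = 1122/(-3538) - 851*1/4647 = 1122*(-1/3538) - 851/4647 = -561/1769 - 851/4647 = -4112386/8220543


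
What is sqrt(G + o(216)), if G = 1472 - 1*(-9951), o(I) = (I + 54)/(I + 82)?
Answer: 7*sqrt(5175962)/149 ≈ 106.88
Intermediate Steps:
o(I) = (54 + I)/(82 + I)
G = 11423 (G = 1472 + 9951 = 11423)
sqrt(G + o(216)) = sqrt(11423 + (54 + 216)/(82 + 216)) = sqrt(11423 + 270/298) = sqrt(11423 + (1/298)*270) = sqrt(11423 + 135/149) = sqrt(1702162/149) = 7*sqrt(5175962)/149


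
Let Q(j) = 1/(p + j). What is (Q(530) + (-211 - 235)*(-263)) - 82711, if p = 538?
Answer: 36938917/1068 ≈ 34587.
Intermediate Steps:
Q(j) = 1/(538 + j)
(Q(530) + (-211 - 235)*(-263)) - 82711 = (1/(538 + 530) + (-211 - 235)*(-263)) - 82711 = (1/1068 - 446*(-263)) - 82711 = (1/1068 + 117298) - 82711 = 125274265/1068 - 82711 = 36938917/1068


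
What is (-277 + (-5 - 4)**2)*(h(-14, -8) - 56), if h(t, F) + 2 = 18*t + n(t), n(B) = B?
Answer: 63504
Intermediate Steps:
h(t, F) = -2 + 19*t (h(t, F) = -2 + (18*t + t) = -2 + 19*t)
(-277 + (-5 - 4)**2)*(h(-14, -8) - 56) = (-277 + (-5 - 4)**2)*((-2 + 19*(-14)) - 56) = (-277 + (-9)**2)*((-2 - 266) - 56) = (-277 + 81)*(-268 - 56) = -196*(-324) = 63504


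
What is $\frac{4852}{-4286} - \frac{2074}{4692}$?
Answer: $- \frac{465511}{295734} \approx -1.5741$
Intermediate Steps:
$\frac{4852}{-4286} - \frac{2074}{4692} = 4852 \left(- \frac{1}{4286}\right) - \frac{61}{138} = - \frac{2426}{2143} - \frac{61}{138} = - \frac{465511}{295734}$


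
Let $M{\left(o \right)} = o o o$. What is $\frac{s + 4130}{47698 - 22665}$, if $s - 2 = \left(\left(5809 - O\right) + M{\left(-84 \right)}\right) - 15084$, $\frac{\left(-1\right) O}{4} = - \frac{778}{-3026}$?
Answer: $- \frac{904540955}{37874929} \approx -23.882$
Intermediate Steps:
$M{\left(o \right)} = o^{3}$ ($M{\left(o \right)} = o^{2} o = o^{3}$)
$O = - \frac{1556}{1513}$ ($O = - 4 \left(- \frac{778}{-3026}\right) = - 4 \left(\left(-778\right) \left(- \frac{1}{3026}\right)\right) = \left(-4\right) \frac{389}{1513} = - \frac{1556}{1513} \approx -1.0284$)
$s = - \frac{910789645}{1513}$ ($s = 2 + \left(\left(\left(5809 - - \frac{1556}{1513}\right) + \left(-84\right)^{3}\right) - 15084\right) = 2 + \left(\left(\left(5809 + \frac{1556}{1513}\right) - 592704\right) - 15084\right) = 2 + \left(\left(\frac{8790573}{1513} - 592704\right) - 15084\right) = 2 - \frac{910792671}{1513} = - \frac{910789645}{1513} \approx -6.0198 \cdot 10^{5}$)
$\frac{s + 4130}{47698 - 22665} = \frac{- \frac{910789645}{1513} + 4130}{47698 - 22665} = - \frac{904540955}{1513 \cdot 25033} = \left(- \frac{904540955}{1513}\right) \frac{1}{25033} = - \frac{904540955}{37874929}$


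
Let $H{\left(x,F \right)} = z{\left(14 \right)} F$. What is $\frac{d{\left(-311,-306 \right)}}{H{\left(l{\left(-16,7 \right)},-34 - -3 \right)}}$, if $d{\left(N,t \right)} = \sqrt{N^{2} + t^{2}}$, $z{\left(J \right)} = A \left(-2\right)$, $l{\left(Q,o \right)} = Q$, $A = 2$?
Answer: $\frac{\sqrt{190357}}{124} \approx 3.5185$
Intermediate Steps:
$z{\left(J \right)} = -4$ ($z{\left(J \right)} = 2 \left(-2\right) = -4$)
$H{\left(x,F \right)} = - 4 F$
$\frac{d{\left(-311,-306 \right)}}{H{\left(l{\left(-16,7 \right)},-34 - -3 \right)}} = \frac{\sqrt{\left(-311\right)^{2} + \left(-306\right)^{2}}}{\left(-4\right) \left(-34 - -3\right)} = \frac{\sqrt{96721 + 93636}}{\left(-4\right) \left(-34 + 3\right)} = \frac{\sqrt{190357}}{\left(-4\right) \left(-31\right)} = \frac{\sqrt{190357}}{124}$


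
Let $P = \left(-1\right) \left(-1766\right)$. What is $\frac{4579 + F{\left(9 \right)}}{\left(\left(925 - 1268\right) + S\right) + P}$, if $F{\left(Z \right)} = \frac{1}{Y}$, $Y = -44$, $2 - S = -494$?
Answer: $\frac{201475}{84436} \approx 2.3861$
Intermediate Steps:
$S = 496$ ($S = 2 - -494 = 2 + 494 = 496$)
$F{\left(Z \right)} = - \frac{1}{44}$ ($F{\left(Z \right)} = \frac{1}{-44} = - \frac{1}{44}$)
$P = 1766$
$\frac{4579 + F{\left(9 \right)}}{\left(\left(925 - 1268\right) + S\right) + P} = \frac{4579 - \frac{1}{44}}{\left(\left(925 - 1268\right) + 496\right) + 1766} = \frac{201475}{44 \left(\left(-343 + 496\right) + 1766\right)} = \frac{201475}{44 \left(153 + 1766\right)} = \frac{201475}{44 \cdot 1919} = \frac{201475}{44} \cdot \frac{1}{1919} = \frac{201475}{84436}$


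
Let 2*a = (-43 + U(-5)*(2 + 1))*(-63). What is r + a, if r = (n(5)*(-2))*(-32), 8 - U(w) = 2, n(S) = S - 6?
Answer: 1447/2 ≈ 723.50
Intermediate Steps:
n(S) = -6 + S
U(w) = 6 (U(w) = 8 - 1*2 = 8 - 2 = 6)
r = -64 (r = ((-6 + 5)*(-2))*(-32) = -1*(-2)*(-32) = 2*(-32) = -64)
a = 1575/2 (a = ((-43 + 6*(2 + 1))*(-63))/2 = ((-43 + 6*3)*(-63))/2 = ((-43 + 18)*(-63))/2 = (-25*(-63))/2 = (½)*1575 = 1575/2 ≈ 787.50)
r + a = -64 + 1575/2 = 1447/2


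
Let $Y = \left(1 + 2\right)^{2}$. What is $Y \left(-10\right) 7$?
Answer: $-630$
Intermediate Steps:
$Y = 9$ ($Y = 3^{2} = 9$)
$Y \left(-10\right) 7 = 9 \left(-10\right) 7 = \left(-90\right) 7 = -630$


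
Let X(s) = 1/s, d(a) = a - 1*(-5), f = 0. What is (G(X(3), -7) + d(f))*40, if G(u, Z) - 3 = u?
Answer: 1000/3 ≈ 333.33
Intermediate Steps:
d(a) = 5 + a (d(a) = a + 5 = 5 + a)
G(u, Z) = 3 + u
(G(X(3), -7) + d(f))*40 = ((3 + 1/3) + (5 + 0))*40 = ((3 + ⅓) + 5)*40 = (10/3 + 5)*40 = (25/3)*40 = 1000/3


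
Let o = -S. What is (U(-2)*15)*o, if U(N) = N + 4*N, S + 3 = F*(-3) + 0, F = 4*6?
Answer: -11250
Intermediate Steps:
F = 24
S = -75 (S = -3 + (24*(-3) + 0) = -3 + (-72 + 0) = -3 - 72 = -75)
U(N) = 5*N
o = 75 (o = -1*(-75) = 75)
(U(-2)*15)*o = ((5*(-2))*15)*75 = -10*15*75 = -150*75 = -11250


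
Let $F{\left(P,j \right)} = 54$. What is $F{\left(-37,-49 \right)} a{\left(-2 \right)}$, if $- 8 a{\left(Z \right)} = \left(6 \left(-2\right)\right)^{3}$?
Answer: $11664$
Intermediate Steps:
$a{\left(Z \right)} = 216$ ($a{\left(Z \right)} = - \frac{\left(6 \left(-2\right)\right)^{3}}{8} = - \frac{\left(-12\right)^{3}}{8} = \left(- \frac{1}{8}\right) \left(-1728\right) = 216$)
$F{\left(-37,-49 \right)} a{\left(-2 \right)} = 54 \cdot 216 = 11664$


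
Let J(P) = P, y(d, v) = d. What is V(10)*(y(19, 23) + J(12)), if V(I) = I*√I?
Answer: 310*√10 ≈ 980.31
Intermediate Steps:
V(I) = I^(3/2)
V(10)*(y(19, 23) + J(12)) = 10^(3/2)*(19 + 12) = (10*√10)*31 = 310*√10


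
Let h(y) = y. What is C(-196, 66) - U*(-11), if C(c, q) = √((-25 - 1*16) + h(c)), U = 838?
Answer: 9218 + I*√237 ≈ 9218.0 + 15.395*I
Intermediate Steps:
C(c, q) = √(-41 + c) (C(c, q) = √((-25 - 1*16) + c) = √((-25 - 16) + c) = √(-41 + c))
C(-196, 66) - U*(-11) = √(-41 - 196) - 838*(-11) = √(-237) - 1*(-9218) = I*√237 + 9218 = 9218 + I*√237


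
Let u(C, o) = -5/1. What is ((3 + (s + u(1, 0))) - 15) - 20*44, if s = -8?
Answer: -905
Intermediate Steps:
u(C, o) = -5 (u(C, o) = -5*1 = -5)
((3 + (s + u(1, 0))) - 15) - 20*44 = ((3 + (-8 - 5)) - 15) - 20*44 = ((3 - 13) - 15) - 880 = (-10 - 15) - 880 = -25 - 880 = -905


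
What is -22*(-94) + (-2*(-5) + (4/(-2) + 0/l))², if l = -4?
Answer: 2132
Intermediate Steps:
-22*(-94) + (-2*(-5) + (4/(-2) + 0/l))² = -22*(-94) + (-2*(-5) + (4/(-2) + 0/(-4)))² = 2068 + (10 + (4*(-½) + 0*(-¼)))² = 2068 + (10 + (-2 + 0))² = 2068 + (10 - 2)² = 2068 + 8² = 2068 + 64 = 2132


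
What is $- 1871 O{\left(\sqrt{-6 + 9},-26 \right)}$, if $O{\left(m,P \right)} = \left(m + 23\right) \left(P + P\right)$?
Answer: $2237716 + 97292 \sqrt{3} \approx 2.4062 \cdot 10^{6}$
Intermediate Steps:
$O{\left(m,P \right)} = 2 P \left(23 + m\right)$ ($O{\left(m,P \right)} = \left(23 + m\right) 2 P = 2 P \left(23 + m\right)$)
$- 1871 O{\left(\sqrt{-6 + 9},-26 \right)} = - 1871 \cdot 2 \left(-26\right) \left(23 + \sqrt{-6 + 9}\right) = - 1871 \cdot 2 \left(-26\right) \left(23 + \sqrt{3}\right) = - 1871 \left(-1196 - 52 \sqrt{3}\right) = 2237716 + 97292 \sqrt{3}$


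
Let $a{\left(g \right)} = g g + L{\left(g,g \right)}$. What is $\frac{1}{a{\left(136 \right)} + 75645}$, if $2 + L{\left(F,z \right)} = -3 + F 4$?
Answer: $\frac{1}{94680} \approx 1.0562 \cdot 10^{-5}$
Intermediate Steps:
$L{\left(F,z \right)} = -5 + 4 F$ ($L{\left(F,z \right)} = -2 + \left(-3 + F 4\right) = -2 + \left(-3 + 4 F\right) = -5 + 4 F$)
$a{\left(g \right)} = -5 + g^{2} + 4 g$ ($a{\left(g \right)} = g g + \left(-5 + 4 g\right) = g^{2} + \left(-5 + 4 g\right) = -5 + g^{2} + 4 g$)
$\frac{1}{a{\left(136 \right)} + 75645} = \frac{1}{\left(-5 + 136^{2} + 4 \cdot 136\right) + 75645} = \frac{1}{\left(-5 + 18496 + 544\right) + 75645} = \frac{1}{19035 + 75645} = \frac{1}{94680}$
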